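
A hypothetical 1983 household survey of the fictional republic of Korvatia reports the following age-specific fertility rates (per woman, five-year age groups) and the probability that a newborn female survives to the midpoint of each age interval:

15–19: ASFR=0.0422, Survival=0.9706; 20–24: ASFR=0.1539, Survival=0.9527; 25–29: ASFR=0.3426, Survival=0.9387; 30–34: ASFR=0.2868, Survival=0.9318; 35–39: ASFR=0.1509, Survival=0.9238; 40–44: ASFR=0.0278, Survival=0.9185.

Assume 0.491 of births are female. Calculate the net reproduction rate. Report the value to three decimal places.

2.311

Proportion female at birth = 0.491.
Weighting each age-specific rate by interval width and survival:
  15–19: 5 × 0.0422 × 0.9706 = 0.20480
  20–24: 5 × 0.1539 × 0.9527 = 0.73310
  25–29: 5 × 0.3426 × 0.9387 = 1.60799
  30–34: 5 × 0.2868 × 0.9318 = 1.33620
  35–39: 5 × 0.1509 × 0.9238 = 0.69701
  40–44: 5 × 0.0278 × 0.9185 = 0.12767
Sum = 4.70677
NRR = 0.491 × 4.70677 = 2.31102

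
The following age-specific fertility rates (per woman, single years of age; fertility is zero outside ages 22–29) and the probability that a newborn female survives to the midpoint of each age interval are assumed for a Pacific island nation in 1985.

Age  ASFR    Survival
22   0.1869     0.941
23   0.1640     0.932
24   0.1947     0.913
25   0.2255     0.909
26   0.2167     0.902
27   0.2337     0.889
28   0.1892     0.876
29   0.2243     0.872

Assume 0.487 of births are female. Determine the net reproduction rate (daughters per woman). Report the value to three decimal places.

0.719

Proportion female at birth = 0.487.
Each age group contributes 1 × ASFR × survival:
  22: 1 × 0.1869 × 0.941 = 0.17587
  23: 1 × 0.1640 × 0.932 = 0.15285
  24: 1 × 0.1947 × 0.913 = 0.17776
  25: 1 × 0.2255 × 0.909 = 0.20498
  26: 1 × 0.2167 × 0.902 = 0.19546
  27: 1 × 0.2337 × 0.889 = 0.20776
  28: 1 × 0.1892 × 0.876 = 0.16574
  29: 1 × 0.2243 × 0.872 = 0.19559
Sum = 1.47601
NRR = 0.487 × 1.47601 = 0.71882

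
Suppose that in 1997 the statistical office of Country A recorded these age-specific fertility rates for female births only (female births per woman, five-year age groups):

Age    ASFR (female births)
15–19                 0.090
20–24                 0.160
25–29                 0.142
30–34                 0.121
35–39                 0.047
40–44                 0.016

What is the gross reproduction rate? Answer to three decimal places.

Sum of female ASFRs = 0.090 + 0.160 + 0.142 + 0.121 + 0.047 + 0.016 = 0.576
GRR = 5 × 0.576 = 2.88

2.880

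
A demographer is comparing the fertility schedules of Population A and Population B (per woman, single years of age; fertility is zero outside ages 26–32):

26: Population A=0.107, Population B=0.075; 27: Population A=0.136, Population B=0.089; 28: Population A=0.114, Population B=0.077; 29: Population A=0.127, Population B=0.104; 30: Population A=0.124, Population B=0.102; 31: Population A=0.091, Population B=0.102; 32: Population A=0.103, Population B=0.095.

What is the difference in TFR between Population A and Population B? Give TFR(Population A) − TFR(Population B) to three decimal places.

0.158

Population A:
  Sum of ASFRs = 0.107 + 0.136 + 0.114 + 0.127 + 0.124 + 0.091 + 0.103 = 0.802
  TFR = 0.802
Population B:
  Sum of ASFRs = 0.075 + 0.089 + 0.077 + 0.104 + 0.102 + 0.102 + 0.095 = 0.644
  TFR = 0.644
Difference = 0.802 − 0.644 = 0.158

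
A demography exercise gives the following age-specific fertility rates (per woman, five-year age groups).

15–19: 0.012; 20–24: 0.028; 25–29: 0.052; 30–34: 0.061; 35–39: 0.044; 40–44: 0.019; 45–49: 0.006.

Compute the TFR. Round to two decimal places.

1.11

Sum of ASFRs = 0.012 + 0.028 + 0.052 + 0.061 + 0.044 + 0.019 + 0.006 = 0.222
TFR = 5 × 0.222 = 1.11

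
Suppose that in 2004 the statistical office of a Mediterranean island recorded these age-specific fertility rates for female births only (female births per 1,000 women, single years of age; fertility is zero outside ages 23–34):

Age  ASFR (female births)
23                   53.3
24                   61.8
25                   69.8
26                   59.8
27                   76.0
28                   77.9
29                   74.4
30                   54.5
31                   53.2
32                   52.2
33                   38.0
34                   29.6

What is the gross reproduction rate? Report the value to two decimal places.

0.70

Sum of female ASFRs = 53.3 + 61.8 + 69.8 + 59.8 + 76.0 + 77.9 + 74.4 + 54.5 + 53.2 + 52.2 + 38.0 + 29.6 = 700.5
GRR = 700.5 / 1000 = 0.7005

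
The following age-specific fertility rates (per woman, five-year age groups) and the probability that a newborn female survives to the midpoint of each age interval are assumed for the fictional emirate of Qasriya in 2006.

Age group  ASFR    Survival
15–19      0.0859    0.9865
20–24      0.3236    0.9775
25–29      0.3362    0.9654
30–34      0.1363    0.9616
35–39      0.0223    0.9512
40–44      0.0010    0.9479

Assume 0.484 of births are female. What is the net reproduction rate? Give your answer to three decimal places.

2.127

Proportion female at birth = 0.484.
Weighting each age-specific rate by interval width and survival:
  15–19: 5 × 0.0859 × 0.9865 = 0.42370
  20–24: 5 × 0.3236 × 0.9775 = 1.58160
  25–29: 5 × 0.3362 × 0.9654 = 1.62284
  30–34: 5 × 0.1363 × 0.9616 = 0.65533
  35–39: 5 × 0.0223 × 0.9512 = 0.10606
  40–44: 5 × 0.0010 × 0.9479 = 0.00474
Sum = 4.39427
NRR = 0.484 × 4.39427 = 2.12683
With NRR above 1 the population is above replacement fertility.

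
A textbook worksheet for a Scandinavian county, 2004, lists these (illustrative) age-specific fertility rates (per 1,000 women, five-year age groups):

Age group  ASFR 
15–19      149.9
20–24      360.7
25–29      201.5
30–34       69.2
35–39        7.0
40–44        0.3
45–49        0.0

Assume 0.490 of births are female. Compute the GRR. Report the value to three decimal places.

Proportion female at birth = 0.490.
Sum of ASFRs = 149.9 + 360.7 + 201.5 + 69.2 + 7.0 + 0.3 + 0.0 = 788.6
TFR = 5 × 788.6 / 1000 = 3.943
GRR = 0.490 × 3.943 = 1.93207

1.932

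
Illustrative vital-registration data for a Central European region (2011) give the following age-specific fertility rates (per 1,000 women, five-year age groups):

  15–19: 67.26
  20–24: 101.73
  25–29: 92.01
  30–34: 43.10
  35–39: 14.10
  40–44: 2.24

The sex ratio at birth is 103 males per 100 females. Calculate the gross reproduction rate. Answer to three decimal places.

0.789

Proportion female at birth = 100 / (100 + 103) = 0.49261.
Sum of ASFRs = 67.26 + 101.73 + 92.01 + 43.10 + 14.10 + 2.24 = 320.44
TFR = 5 × 320.44 / 1000 = 1.6022
GRR = 0.49261 × 1.6022 = 0.78926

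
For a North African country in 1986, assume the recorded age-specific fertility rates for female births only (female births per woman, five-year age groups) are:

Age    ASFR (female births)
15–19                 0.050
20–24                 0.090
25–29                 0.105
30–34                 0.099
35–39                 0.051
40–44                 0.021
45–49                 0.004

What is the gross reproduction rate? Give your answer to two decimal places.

2.10

Sum of female ASFRs = 0.050 + 0.090 + 0.105 + 0.099 + 0.051 + 0.021 + 0.004 = 0.420
GRR = 5 × 0.420 = 2.1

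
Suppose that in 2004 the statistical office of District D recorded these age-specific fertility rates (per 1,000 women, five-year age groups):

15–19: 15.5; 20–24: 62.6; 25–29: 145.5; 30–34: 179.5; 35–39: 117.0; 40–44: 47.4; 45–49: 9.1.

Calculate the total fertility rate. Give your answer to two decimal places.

Sum of ASFRs = 15.5 + 62.6 + 145.5 + 179.5 + 117.0 + 47.4 + 9.1 = 576.6
TFR = 5 × 576.6 / 1000 = 2.883

2.88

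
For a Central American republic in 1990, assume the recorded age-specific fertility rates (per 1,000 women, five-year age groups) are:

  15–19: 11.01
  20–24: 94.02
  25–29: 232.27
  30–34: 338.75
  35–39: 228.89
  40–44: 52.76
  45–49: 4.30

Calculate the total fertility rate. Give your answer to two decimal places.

Sum of ASFRs = 11.01 + 94.02 + 232.27 + 338.75 + 228.89 + 52.76 + 4.30 = 962.00
TFR = 5 × 962.00 / 1000 = 4.81

4.81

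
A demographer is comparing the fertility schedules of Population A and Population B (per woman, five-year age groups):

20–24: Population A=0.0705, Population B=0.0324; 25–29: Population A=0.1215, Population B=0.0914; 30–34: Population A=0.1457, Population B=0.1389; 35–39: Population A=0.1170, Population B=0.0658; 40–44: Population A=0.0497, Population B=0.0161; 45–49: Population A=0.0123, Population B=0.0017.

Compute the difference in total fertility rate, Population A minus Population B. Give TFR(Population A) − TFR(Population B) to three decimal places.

0.852

Population A:
  Sum of ASFRs = 0.0705 + 0.1215 + 0.1457 + 0.1170 + 0.0497 + 0.0123 = 0.5167
  TFR = 5 × 0.5167 = 2.5835
Population B:
  Sum of ASFRs = 0.0324 + 0.0914 + 0.1389 + 0.0658 + 0.0161 + 0.0017 = 0.3463
  TFR = 5 × 0.3463 = 1.7315
Difference = 2.5835 − 1.7315 = 0.852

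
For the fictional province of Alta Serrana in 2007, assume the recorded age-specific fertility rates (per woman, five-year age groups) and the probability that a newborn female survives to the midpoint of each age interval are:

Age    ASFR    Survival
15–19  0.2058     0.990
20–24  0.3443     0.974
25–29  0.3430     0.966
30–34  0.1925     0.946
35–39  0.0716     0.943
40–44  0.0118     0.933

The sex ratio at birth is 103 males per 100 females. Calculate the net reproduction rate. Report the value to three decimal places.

2.786

Proportion female at birth = 100 / (100 + 103) = 0.49261.
Survival-weighted fertility by age (5·fₓ·Sₓ):
  15–19: 5 × 0.2058 × 0.990 = 1.01871
  20–24: 5 × 0.3443 × 0.974 = 1.67674
  25–29: 5 × 0.3430 × 0.966 = 1.65669
  30–34: 5 × 0.1925 × 0.946 = 0.91053
  35–39: 5 × 0.0716 × 0.943 = 0.33759
  40–44: 5 × 0.0118 × 0.933 = 0.05505
Sum = 5.65531
NRR = 0.49261 × 5.65531 = 2.78586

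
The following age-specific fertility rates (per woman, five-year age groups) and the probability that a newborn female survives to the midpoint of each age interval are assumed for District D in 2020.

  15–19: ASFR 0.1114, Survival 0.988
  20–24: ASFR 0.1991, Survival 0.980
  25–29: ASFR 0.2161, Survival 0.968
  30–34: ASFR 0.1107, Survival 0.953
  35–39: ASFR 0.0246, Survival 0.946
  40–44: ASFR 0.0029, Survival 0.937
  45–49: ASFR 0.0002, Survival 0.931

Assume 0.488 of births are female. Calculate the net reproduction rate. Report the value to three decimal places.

1.576

Proportion female at birth = 0.488.
Survival-weighted fertility by age (5·fₓ·Sₓ):
  15–19: 5 × 0.1114 × 0.988 = 0.55032
  20–24: 5 × 0.1991 × 0.980 = 0.97559
  25–29: 5 × 0.2161 × 0.968 = 1.04592
  30–34: 5 × 0.1107 × 0.953 = 0.52749
  35–39: 5 × 0.0246 × 0.946 = 0.11636
  40–44: 5 × 0.0029 × 0.937 = 0.01359
  45–49: 5 × 0.0002 × 0.931 = 0.00093
Sum = 3.23020
NRR = 0.488 × 3.23020 = 1.57634
NRR > 1, so each generation more than replaces itself.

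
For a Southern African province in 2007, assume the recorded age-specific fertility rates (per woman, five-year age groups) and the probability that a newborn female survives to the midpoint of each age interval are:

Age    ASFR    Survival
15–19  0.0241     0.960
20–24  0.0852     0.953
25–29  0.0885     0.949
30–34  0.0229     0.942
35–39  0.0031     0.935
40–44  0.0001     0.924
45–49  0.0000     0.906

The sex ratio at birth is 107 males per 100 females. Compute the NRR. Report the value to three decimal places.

Proportion female at birth = 100 / (100 + 107) = 0.48309.
Each age group contributes 5 × ASFR × survival:
  15–19: 5 × 0.0241 × 0.960 = 0.11568
  20–24: 5 × 0.0852 × 0.953 = 0.40598
  25–29: 5 × 0.0885 × 0.949 = 0.41993
  30–34: 5 × 0.0229 × 0.942 = 0.10786
  35–39: 5 × 0.0031 × 0.935 = 0.01449
  40–44: 5 × 0.0001 × 0.924 = 0.00046
  45–49: 5 × 0.0000 × 0.906 = 0.00000
Sum = 1.06440
NRR = 0.48309 × 1.06440 = 0.51420
With NRR below 1 the population is below replacement fertility.

0.514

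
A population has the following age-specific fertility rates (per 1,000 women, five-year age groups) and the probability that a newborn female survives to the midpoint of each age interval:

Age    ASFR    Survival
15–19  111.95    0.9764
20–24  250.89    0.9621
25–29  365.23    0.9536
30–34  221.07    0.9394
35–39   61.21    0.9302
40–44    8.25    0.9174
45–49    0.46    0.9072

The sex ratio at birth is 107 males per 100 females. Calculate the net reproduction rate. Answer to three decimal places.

Proportion female at birth = 100 / (100 + 107) = 0.48309.
Survival-weighted fertility by age (5·fₓ·Sₓ):
  15–19: 5 × 111.95/1000 × 0.9764 = 0.54654
  20–24: 5 × 250.89/1000 × 0.9621 = 1.20691
  25–29: 5 × 365.23/1000 × 0.9536 = 1.74142
  30–34: 5 × 221.07/1000 × 0.9394 = 1.03837
  35–39: 5 × 61.21/1000 × 0.9302 = 0.28469
  40–44: 5 × 8.25/1000 × 0.9174 = 0.03784
  45–49: 5 × 0.46/1000 × 0.9072 = 0.00209
Sum = 4.85786
NRR = 0.48309 × 4.85786 = 2.34678

2.347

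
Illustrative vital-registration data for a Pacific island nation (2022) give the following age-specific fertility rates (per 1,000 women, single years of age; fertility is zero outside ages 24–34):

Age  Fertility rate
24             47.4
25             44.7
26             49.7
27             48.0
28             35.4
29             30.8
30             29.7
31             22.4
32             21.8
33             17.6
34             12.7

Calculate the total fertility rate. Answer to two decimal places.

0.36

Sum of ASFRs = 47.4 + 44.7 + 49.7 + 48.0 + 35.4 + 30.8 + 29.7 + 22.4 + 21.8 + 17.6 + 12.7 = 360.2
TFR = 360.2 / 1000 = 0.3602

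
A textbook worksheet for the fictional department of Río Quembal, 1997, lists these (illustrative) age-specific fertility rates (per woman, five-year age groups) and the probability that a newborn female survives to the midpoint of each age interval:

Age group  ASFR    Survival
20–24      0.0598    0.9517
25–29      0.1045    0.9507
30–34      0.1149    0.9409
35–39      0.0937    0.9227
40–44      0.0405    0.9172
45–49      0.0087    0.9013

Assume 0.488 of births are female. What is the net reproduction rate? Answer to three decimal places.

0.966

Proportion female at birth = 0.488.
Survival-weighted fertility by age (5·fₓ·Sₓ):
  20–24: 5 × 0.0598 × 0.9517 = 0.28456
  25–29: 5 × 0.1045 × 0.9507 = 0.49674
  30–34: 5 × 0.1149 × 0.9409 = 0.54055
  35–39: 5 × 0.0937 × 0.9227 = 0.43228
  40–44: 5 × 0.0405 × 0.9172 = 0.18573
  45–49: 5 × 0.0087 × 0.9013 = 0.03921
Sum = 1.97907
NRR = 0.488 × 1.97907 = 0.96579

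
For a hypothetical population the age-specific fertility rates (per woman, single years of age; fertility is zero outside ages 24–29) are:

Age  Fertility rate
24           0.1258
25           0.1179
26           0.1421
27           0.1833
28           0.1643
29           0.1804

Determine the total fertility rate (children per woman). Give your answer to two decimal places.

0.91

Sum of ASFRs = 0.1258 + 0.1179 + 0.1421 + 0.1833 + 0.1643 + 0.1804 = 0.9138
TFR = 0.9138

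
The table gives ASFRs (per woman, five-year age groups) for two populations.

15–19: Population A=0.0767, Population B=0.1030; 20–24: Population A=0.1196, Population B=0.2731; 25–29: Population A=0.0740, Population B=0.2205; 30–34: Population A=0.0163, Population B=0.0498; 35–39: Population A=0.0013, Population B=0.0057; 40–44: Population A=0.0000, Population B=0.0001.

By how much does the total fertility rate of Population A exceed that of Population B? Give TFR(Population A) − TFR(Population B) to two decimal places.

Population A:
  Sum of ASFRs = 0.0767 + 0.1196 + 0.0740 + 0.0163 + 0.0013 + 0.0000 = 0.2879
  TFR = 5 × 0.2879 = 1.4395
Population B:
  Sum of ASFRs = 0.1030 + 0.2731 + 0.2205 + 0.0498 + 0.0057 + 0.0001 = 0.6522
  TFR = 5 × 0.6522 = 3.261
Difference = 1.4395 − 3.261 = -1.8215

-1.82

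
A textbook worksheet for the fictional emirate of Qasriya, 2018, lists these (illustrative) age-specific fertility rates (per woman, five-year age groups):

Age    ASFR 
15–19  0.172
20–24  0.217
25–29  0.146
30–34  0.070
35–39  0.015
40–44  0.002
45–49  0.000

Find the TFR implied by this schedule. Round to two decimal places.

Sum of ASFRs = 0.172 + 0.217 + 0.146 + 0.070 + 0.015 + 0.002 + 0.000 = 0.622
TFR = 5 × 0.622 = 3.11

3.11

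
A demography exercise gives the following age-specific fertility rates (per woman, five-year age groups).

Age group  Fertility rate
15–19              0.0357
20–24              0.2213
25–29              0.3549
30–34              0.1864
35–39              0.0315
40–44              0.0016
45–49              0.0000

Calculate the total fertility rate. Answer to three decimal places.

Sum of ASFRs = 0.0357 + 0.2213 + 0.3549 + 0.1864 + 0.0315 + 0.0016 + 0.0000 = 0.8314
TFR = 5 × 0.8314 = 4.157

4.157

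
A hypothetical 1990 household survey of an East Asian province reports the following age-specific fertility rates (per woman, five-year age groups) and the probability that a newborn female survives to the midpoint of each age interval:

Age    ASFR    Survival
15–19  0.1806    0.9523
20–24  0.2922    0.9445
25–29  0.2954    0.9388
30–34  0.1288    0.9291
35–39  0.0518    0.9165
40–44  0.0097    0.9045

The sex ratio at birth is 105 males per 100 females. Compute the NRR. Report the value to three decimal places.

Proportion female at birth = 100 / (100 + 105) = 0.48780.
Weighting each age-specific rate by interval width and survival:
  15–19: 5 × 0.1806 × 0.9523 = 0.85993
  20–24: 5 × 0.2922 × 0.9445 = 1.37991
  25–29: 5 × 0.2954 × 0.9388 = 1.38661
  30–34: 5 × 0.1288 × 0.9291 = 0.59834
  35–39: 5 × 0.0518 × 0.9165 = 0.23737
  40–44: 5 × 0.0097 × 0.9045 = 0.04387
Sum = 4.50603
NRR = 0.48780 × 4.50603 = 2.19804

2.198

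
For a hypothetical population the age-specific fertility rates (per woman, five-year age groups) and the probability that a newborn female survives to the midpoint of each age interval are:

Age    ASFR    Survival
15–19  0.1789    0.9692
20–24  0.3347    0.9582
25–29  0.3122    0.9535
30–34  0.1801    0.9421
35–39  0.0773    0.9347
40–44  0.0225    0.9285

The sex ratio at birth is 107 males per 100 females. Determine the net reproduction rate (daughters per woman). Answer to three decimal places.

Proportion female at birth = 100 / (100 + 107) = 0.48309.
Per-age-group product (5 × ASFR × survival probability):
  15–19: 5 × 0.1789 × 0.9692 = 0.86695
  20–24: 5 × 0.3347 × 0.9582 = 1.60355
  25–29: 5 × 0.3122 × 0.9535 = 1.48841
  30–34: 5 × 0.1801 × 0.9421 = 0.84836
  35–39: 5 × 0.0773 × 0.9347 = 0.36126
  40–44: 5 × 0.0225 × 0.9285 = 0.10446
Sum = 5.27299
NRR = 0.48309 × 5.27299 = 2.54733

2.547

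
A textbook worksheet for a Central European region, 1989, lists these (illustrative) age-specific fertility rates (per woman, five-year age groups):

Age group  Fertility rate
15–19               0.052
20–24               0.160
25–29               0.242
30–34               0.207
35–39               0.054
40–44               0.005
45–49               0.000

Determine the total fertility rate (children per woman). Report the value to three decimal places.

Sum of ASFRs = 0.052 + 0.160 + 0.242 + 0.207 + 0.054 + 0.005 + 0.000 = 0.720
TFR = 5 × 0.720 = 3.6

3.600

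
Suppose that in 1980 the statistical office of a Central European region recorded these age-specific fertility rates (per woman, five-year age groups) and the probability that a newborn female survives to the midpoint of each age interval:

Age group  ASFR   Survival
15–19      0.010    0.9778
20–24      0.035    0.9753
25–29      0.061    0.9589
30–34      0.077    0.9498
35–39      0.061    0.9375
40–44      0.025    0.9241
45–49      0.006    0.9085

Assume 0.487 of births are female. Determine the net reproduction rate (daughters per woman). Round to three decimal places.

Proportion female at birth = 0.487.
Each age group contributes 5 × ASFR × survival:
  15–19: 5 × 0.010 × 0.9778 = 0.04889
  20–24: 5 × 0.035 × 0.9753 = 0.17068
  25–29: 5 × 0.061 × 0.9589 = 0.29246
  30–34: 5 × 0.077 × 0.9498 = 0.36567
  35–39: 5 × 0.061 × 0.9375 = 0.28594
  40–44: 5 × 0.025 × 0.9241 = 0.11551
  45–49: 5 × 0.006 × 0.9085 = 0.02726
Sum = 1.30641
NRR = 0.487 × 1.30641 = 0.63622
With NRR below 1 the population is below replacement fertility.

0.636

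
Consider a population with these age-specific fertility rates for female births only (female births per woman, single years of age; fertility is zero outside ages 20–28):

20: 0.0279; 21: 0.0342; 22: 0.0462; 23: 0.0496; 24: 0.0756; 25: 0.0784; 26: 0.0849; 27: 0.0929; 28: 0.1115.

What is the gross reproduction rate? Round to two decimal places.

Sum of female ASFRs = 0.0279 + 0.0342 + 0.0462 + 0.0496 + 0.0756 + 0.0784 + 0.0849 + 0.0929 + 0.1115 = 0.6012
GRR = 0.6012

0.60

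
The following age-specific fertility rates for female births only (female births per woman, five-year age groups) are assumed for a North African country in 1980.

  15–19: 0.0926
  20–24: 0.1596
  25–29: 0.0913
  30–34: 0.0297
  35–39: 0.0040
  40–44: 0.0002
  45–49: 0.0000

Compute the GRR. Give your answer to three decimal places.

Sum of female ASFRs = 0.0926 + 0.1596 + 0.0913 + 0.0297 + 0.0040 + 0.0002 + 0.0000 = 0.3774
GRR = 5 × 0.3774 = 1.887

1.887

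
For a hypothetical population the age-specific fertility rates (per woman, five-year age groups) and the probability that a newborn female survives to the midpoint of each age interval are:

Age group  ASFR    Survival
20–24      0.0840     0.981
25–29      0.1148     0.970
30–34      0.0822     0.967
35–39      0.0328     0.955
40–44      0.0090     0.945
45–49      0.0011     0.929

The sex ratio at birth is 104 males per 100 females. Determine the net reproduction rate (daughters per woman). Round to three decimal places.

Proportion female at birth = 100 / (100 + 104) = 0.49020.
Survival-weighted fertility by age (5·fₓ·Sₓ):
  20–24: 5 × 0.0840 × 0.981 = 0.41202
  25–29: 5 × 0.1148 × 0.970 = 0.55678
  30–34: 5 × 0.0822 × 0.967 = 0.39744
  35–39: 5 × 0.0328 × 0.955 = 0.15662
  40–44: 5 × 0.0090 × 0.945 = 0.04253
  45–49: 5 × 0.0011 × 0.929 = 0.00511
Sum = 1.57050
NRR = 0.49020 × 1.57050 = 0.76986

0.770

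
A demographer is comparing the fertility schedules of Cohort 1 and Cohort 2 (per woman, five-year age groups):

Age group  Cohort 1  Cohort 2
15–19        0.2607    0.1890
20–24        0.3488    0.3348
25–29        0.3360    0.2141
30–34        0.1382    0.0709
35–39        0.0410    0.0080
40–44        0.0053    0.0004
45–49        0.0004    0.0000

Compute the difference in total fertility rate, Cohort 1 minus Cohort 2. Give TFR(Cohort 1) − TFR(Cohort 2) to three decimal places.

1.566

Cohort 1:
  Sum of ASFRs = 0.2607 + 0.3488 + 0.3360 + 0.1382 + 0.0410 + 0.0053 + 0.0004 = 1.1304
  TFR = 5 × 1.1304 = 5.652
Cohort 2:
  Sum of ASFRs = 0.1890 + 0.3348 + 0.2141 + 0.0709 + 0.0080 + 0.0004 + 0.0000 = 0.8172
  TFR = 5 × 0.8172 = 4.086
Difference = 5.652 − 4.086 = 1.566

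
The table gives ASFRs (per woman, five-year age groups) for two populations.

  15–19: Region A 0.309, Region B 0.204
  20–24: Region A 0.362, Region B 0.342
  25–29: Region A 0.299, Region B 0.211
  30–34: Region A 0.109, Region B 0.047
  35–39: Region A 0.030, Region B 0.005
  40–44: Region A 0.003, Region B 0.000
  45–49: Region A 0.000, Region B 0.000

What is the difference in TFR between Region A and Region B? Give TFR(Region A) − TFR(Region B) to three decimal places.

Region A:
  Sum of ASFRs = 0.309 + 0.362 + 0.299 + 0.109 + 0.030 + 0.003 + 0.000 = 1.112
  TFR = 5 × 1.112 = 5.56
Region B:
  Sum of ASFRs = 0.204 + 0.342 + 0.211 + 0.047 + 0.005 + 0.000 + 0.000 = 0.809
  TFR = 5 × 0.809 = 4.045
Difference = 5.56 − 4.045 = 1.515

1.515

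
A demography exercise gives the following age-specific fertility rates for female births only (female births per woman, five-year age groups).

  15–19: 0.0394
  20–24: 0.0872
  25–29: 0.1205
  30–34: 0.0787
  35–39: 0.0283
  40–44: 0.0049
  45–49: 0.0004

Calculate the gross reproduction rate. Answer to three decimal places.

1.797

Sum of female ASFRs = 0.0394 + 0.0872 + 0.1205 + 0.0787 + 0.0283 + 0.0049 + 0.0004 = 0.3594
GRR = 5 × 0.3594 = 1.797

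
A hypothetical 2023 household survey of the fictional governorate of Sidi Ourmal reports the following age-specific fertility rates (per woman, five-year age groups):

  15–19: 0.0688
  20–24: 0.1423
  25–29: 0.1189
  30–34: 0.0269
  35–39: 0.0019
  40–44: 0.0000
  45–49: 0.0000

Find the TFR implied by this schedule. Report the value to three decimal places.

1.794

Sum of ASFRs = 0.0688 + 0.1423 + 0.1189 + 0.0269 + 0.0019 + 0.0000 + 0.0000 = 0.3588
TFR = 5 × 0.3588 = 1.794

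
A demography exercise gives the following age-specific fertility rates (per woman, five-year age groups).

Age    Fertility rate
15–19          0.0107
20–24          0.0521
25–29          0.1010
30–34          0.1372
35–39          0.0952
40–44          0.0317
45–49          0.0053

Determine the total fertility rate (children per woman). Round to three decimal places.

Sum of ASFRs = 0.0107 + 0.0521 + 0.1010 + 0.1372 + 0.0952 + 0.0317 + 0.0053 = 0.4332
TFR = 5 × 0.4332 = 2.166

2.166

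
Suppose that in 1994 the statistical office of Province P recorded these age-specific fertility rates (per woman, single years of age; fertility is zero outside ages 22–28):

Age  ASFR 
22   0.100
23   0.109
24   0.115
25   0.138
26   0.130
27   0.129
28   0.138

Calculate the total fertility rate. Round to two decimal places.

Sum of ASFRs = 0.100 + 0.109 + 0.115 + 0.138 + 0.130 + 0.129 + 0.138 = 0.859
TFR = 0.859

0.86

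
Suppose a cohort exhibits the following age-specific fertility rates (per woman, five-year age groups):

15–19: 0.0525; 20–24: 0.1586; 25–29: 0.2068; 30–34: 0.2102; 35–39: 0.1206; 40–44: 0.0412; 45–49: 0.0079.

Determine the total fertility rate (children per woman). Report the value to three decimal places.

3.989

Sum of ASFRs = 0.0525 + 0.1586 + 0.2068 + 0.2102 + 0.1206 + 0.0412 + 0.0079 = 0.7978
TFR = 5 × 0.7978 = 3.989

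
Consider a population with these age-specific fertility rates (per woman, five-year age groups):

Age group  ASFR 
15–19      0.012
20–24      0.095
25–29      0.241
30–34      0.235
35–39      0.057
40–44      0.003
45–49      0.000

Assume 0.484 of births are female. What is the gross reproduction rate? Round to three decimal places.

Proportion female at birth = 0.484.
Sum of ASFRs = 0.012 + 0.095 + 0.241 + 0.235 + 0.057 + 0.003 + 0.000 = 0.643
TFR = 5 × 0.643 = 3.215
GRR = 0.484 × 3.215 = 1.55606

1.556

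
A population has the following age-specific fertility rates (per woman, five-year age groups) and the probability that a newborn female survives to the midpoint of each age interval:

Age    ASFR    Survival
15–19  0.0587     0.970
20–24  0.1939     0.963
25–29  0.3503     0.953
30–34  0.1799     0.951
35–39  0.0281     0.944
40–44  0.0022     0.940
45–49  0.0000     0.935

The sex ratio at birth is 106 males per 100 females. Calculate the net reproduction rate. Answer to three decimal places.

1.886

Proportion female at birth = 100 / (100 + 106) = 0.48544.
Each age group contributes 5 × ASFR × survival:
  15–19: 5 × 0.0587 × 0.970 = 0.28470
  20–24: 5 × 0.1939 × 0.963 = 0.93363
  25–29: 5 × 0.3503 × 0.953 = 1.66918
  30–34: 5 × 0.1799 × 0.951 = 0.85542
  35–39: 5 × 0.0281 × 0.944 = 0.13263
  40–44: 5 × 0.0022 × 0.940 = 0.01034
  45–49: 5 × 0.0000 × 0.935 = 0.00000
Sum = 3.88590
NRR = 0.48544 × 3.88590 = 1.88637
An NRR exceeding 1 indicates intrinsic growth under these rates.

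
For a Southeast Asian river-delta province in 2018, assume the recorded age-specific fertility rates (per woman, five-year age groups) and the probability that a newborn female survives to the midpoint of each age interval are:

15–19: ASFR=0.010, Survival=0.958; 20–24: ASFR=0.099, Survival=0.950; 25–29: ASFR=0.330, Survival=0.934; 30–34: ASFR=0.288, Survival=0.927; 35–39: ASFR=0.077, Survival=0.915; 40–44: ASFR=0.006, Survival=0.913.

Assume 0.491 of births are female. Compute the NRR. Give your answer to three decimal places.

1.853

Proportion female at birth = 0.491.
Survival-weighted fertility by age (5·fₓ·Sₓ):
  15–19: 5 × 0.010 × 0.958 = 0.04790
  20–24: 5 × 0.099 × 0.950 = 0.47025
  25–29: 5 × 0.330 × 0.934 = 1.54110
  30–34: 5 × 0.288 × 0.927 = 1.33488
  35–39: 5 × 0.077 × 0.915 = 0.35228
  40–44: 5 × 0.006 × 0.913 = 0.02739
Sum = 3.77380
NRR = 0.491 × 3.77380 = 1.85294
An NRR exceeding 1 indicates intrinsic growth under these rates.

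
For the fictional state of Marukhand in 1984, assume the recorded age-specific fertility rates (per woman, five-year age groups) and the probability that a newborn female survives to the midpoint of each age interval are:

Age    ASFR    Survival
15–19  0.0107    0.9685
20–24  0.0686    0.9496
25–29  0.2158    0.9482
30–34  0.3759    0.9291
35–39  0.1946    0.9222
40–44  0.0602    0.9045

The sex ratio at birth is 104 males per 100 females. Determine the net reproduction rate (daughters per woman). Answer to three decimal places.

2.116

Proportion female at birth = 100 / (100 + 104) = 0.49020.
Weighting each age-specific rate by interval width and survival:
  15–19: 5 × 0.0107 × 0.9685 = 0.05181
  20–24: 5 × 0.0686 × 0.9496 = 0.32571
  25–29: 5 × 0.2158 × 0.9482 = 1.02311
  30–34: 5 × 0.3759 × 0.9291 = 1.74624
  35–39: 5 × 0.1946 × 0.9222 = 0.89730
  40–44: 5 × 0.0602 × 0.9045 = 0.27225
Sum = 4.31642
NRR = 0.49020 × 4.31642 = 2.11591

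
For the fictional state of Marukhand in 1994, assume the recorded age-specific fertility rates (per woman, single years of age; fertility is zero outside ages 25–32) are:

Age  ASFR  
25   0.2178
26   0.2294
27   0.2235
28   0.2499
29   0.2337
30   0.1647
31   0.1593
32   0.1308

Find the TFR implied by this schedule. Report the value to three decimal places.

1.609

Sum of ASFRs = 0.2178 + 0.2294 + 0.2235 + 0.2499 + 0.2337 + 0.1647 + 0.1593 + 0.1308 = 1.6091
TFR = 1.6091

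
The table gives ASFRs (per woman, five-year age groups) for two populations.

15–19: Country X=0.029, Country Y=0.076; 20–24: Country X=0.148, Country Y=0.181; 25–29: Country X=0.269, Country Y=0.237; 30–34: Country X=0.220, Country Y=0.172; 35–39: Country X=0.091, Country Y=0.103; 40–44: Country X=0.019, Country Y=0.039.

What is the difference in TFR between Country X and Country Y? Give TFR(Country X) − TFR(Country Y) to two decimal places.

-0.16

Country X:
  Sum of ASFRs = 0.029 + 0.148 + 0.269 + 0.220 + 0.091 + 0.019 = 0.776
  TFR = 5 × 0.776 = 3.88
Country Y:
  Sum of ASFRs = 0.076 + 0.181 + 0.237 + 0.172 + 0.103 + 0.039 = 0.808
  TFR = 5 × 0.808 = 4.04
Difference = 3.88 − 4.04 = -0.16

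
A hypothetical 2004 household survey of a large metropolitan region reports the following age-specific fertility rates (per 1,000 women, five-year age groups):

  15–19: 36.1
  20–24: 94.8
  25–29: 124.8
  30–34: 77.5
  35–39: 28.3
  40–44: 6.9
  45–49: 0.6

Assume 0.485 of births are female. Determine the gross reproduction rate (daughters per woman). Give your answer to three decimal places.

0.895

Proportion female at birth = 0.485.
Sum of ASFRs = 36.1 + 94.8 + 124.8 + 77.5 + 28.3 + 6.9 + 0.6 = 369.0
TFR = 5 × 369.0 / 1000 = 1.845
GRR = 0.485 × 1.845 = 0.89483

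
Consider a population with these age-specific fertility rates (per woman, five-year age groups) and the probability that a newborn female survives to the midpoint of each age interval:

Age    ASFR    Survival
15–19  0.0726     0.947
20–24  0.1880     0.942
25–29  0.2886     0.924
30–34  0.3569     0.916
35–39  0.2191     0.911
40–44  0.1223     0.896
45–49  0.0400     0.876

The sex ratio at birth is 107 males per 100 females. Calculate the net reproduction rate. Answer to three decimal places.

2.859

Proportion female at birth = 100 / (100 + 107) = 0.48309.
Per-age-group product (5 × ASFR × survival probability):
  15–19: 5 × 0.0726 × 0.947 = 0.34376
  20–24: 5 × 0.1880 × 0.942 = 0.88548
  25–29: 5 × 0.2886 × 0.924 = 1.33333
  30–34: 5 × 0.3569 × 0.916 = 1.63460
  35–39: 5 × 0.2191 × 0.911 = 0.99800
  40–44: 5 × 0.1223 × 0.896 = 0.54790
  45–49: 5 × 0.0400 × 0.876 = 0.17520
Sum = 5.91827
NRR = 0.48309 × 5.91827 = 2.85906
NRR > 1, so each generation more than replaces itself.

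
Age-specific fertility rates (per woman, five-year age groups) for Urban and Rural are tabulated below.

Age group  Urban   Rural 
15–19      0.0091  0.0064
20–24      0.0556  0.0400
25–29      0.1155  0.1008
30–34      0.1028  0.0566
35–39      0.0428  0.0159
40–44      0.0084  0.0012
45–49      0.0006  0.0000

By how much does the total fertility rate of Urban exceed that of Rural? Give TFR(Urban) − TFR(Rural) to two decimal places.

Urban:
  Sum of ASFRs = 0.0091 + 0.0556 + 0.1155 + 0.1028 + 0.0428 + 0.0084 + 0.0006 = 0.3348
  TFR = 5 × 0.3348 = 1.674
Rural:
  Sum of ASFRs = 0.0064 + 0.0400 + 0.1008 + 0.0566 + 0.0159 + 0.0012 + 0.0000 = 0.2209
  TFR = 5 × 0.2209 = 1.1045
Difference = 1.674 − 1.1045 = 0.5695

0.57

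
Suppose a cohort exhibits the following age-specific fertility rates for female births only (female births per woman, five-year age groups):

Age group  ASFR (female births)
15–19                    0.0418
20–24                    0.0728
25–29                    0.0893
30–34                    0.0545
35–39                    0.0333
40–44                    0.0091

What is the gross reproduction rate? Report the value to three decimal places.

Sum of female ASFRs = 0.0418 + 0.0728 + 0.0893 + 0.0545 + 0.0333 + 0.0091 = 0.3008
GRR = 5 × 0.3008 = 1.504

1.504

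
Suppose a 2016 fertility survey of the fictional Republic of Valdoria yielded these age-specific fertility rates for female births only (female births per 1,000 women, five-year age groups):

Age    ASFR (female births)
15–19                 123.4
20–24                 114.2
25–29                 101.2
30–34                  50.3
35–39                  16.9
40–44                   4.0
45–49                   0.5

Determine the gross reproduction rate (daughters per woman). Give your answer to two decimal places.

2.05

Sum of female ASFRs = 123.4 + 114.2 + 101.2 + 50.3 + 16.9 + 4.0 + 0.5 = 410.5
GRR = 5 × 410.5 / 1000 = 2.0525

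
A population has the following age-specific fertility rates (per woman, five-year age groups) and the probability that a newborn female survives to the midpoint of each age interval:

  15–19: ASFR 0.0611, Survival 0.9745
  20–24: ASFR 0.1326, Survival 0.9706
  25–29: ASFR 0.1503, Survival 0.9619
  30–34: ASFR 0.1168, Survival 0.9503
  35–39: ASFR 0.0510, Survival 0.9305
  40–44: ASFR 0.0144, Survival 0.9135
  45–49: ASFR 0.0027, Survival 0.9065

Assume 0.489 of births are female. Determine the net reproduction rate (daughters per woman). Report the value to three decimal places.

1.239

Proportion female at birth = 0.489.
Survival-weighted fertility by age (5·fₓ·Sₓ):
  15–19: 5 × 0.0611 × 0.9745 = 0.29771
  20–24: 5 × 0.1326 × 0.9706 = 0.64351
  25–29: 5 × 0.1503 × 0.9619 = 0.72287
  30–34: 5 × 0.1168 × 0.9503 = 0.55498
  35–39: 5 × 0.0510 × 0.9305 = 0.23728
  40–44: 5 × 0.0144 × 0.9135 = 0.06577
  45–49: 5 × 0.0027 × 0.9065 = 0.01224
Sum = 2.53436
NRR = 0.489 × 2.53436 = 1.23930
With NRR above 1 the population is above replacement fertility.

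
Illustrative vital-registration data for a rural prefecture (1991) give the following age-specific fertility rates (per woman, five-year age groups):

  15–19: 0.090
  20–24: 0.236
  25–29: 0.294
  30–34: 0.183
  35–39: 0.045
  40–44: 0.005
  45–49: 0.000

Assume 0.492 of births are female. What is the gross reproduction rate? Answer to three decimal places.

Proportion female at birth = 0.492.
Sum of ASFRs = 0.090 + 0.236 + 0.294 + 0.183 + 0.045 + 0.005 + 0.000 = 0.853
TFR = 5 × 0.853 = 4.265
GRR = 0.492 × 4.265 = 2.09838

2.098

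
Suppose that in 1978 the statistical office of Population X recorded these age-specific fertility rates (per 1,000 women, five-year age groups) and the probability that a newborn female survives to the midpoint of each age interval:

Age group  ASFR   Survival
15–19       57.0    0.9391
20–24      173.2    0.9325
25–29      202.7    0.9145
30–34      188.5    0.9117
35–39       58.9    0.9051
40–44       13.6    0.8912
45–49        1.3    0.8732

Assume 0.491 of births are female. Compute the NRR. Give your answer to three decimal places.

Proportion female at birth = 0.491.
Each age group contributes 5 × ASFR × survival:
  15–19: 5 × 57.0/1000 × 0.9391 = 0.26764
  20–24: 5 × 173.2/1000 × 0.9325 = 0.80755
  25–29: 5 × 202.7/1000 × 0.9145 = 0.92685
  30–34: 5 × 188.5/1000 × 0.9117 = 0.85928
  35–39: 5 × 58.9/1000 × 0.9051 = 0.26655
  40–44: 5 × 13.6/1000 × 0.8912 = 0.06060
  45–49: 5 × 1.3/1000 × 0.8732 = 0.00568
Sum = 3.19415
NRR = 0.491 × 3.19415 = 1.56833

1.568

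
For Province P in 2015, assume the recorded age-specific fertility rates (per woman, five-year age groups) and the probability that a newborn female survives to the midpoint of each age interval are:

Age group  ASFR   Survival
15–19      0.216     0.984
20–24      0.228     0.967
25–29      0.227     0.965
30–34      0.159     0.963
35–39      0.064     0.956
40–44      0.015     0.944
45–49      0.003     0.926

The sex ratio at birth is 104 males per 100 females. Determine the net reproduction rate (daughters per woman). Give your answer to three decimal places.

2.165

Proportion female at birth = 100 / (100 + 104) = 0.49020.
Survival-weighted fertility by age (5·fₓ·Sₓ):
  15–19: 5 × 0.216 × 0.984 = 1.06272
  20–24: 5 × 0.228 × 0.967 = 1.10238
  25–29: 5 × 0.227 × 0.965 = 1.09528
  30–34: 5 × 0.159 × 0.963 = 0.76559
  35–39: 5 × 0.064 × 0.956 = 0.30592
  40–44: 5 × 0.015 × 0.944 = 0.07080
  45–49: 5 × 0.003 × 0.926 = 0.01389
Sum = 4.41658
NRR = 0.49020 × 4.41658 = 2.16501
NRR > 1, so each generation more than replaces itself.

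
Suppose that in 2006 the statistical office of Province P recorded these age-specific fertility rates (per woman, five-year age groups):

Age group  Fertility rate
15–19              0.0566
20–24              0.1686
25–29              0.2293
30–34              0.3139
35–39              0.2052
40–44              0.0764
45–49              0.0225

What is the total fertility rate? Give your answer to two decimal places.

5.36

Sum of ASFRs = 0.0566 + 0.1686 + 0.2293 + 0.3139 + 0.2052 + 0.0764 + 0.0225 = 1.0725
TFR = 5 × 1.0725 = 5.3625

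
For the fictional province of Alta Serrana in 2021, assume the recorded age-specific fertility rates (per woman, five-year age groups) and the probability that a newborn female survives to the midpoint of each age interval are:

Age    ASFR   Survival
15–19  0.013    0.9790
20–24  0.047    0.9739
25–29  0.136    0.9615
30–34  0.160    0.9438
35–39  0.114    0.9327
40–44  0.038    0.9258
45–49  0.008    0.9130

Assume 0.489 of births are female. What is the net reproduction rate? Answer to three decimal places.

1.196

Proportion female at birth = 0.489.
Weighting each age-specific rate by interval width and survival:
  15–19: 5 × 0.013 × 0.9790 = 0.06364
  20–24: 5 × 0.047 × 0.9739 = 0.22887
  25–29: 5 × 0.136 × 0.9615 = 0.65382
  30–34: 5 × 0.160 × 0.9438 = 0.75504
  35–39: 5 × 0.114 × 0.9327 = 0.53164
  40–44: 5 × 0.038 × 0.9258 = 0.17590
  45–49: 5 × 0.008 × 0.9130 = 0.03652
Sum = 2.44543
NRR = 0.489 × 2.44543 = 1.19582
NRR > 1, so each generation more than replaces itself.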